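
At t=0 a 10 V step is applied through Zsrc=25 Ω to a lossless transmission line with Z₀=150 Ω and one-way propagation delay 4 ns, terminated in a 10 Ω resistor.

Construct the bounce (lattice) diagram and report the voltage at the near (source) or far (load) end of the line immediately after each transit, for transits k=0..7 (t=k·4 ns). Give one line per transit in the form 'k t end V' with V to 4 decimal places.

0 0 source 8.5714
1 4 load 1.0714
2 8 source 6.4286
3 12 load 1.7411
4 16 source 5.0893
5 20 load 2.1596
6 24 source 4.2522
7 28 load 2.4212

Γ_L=-0.875000, Γ_S=-0.714286; launch V₁=10·150/175=8.571429
k=0 src: V=8.5714
k=1 load: inc=8.571429, refl=8.571429·-0.875000=-7.5000; V=0.000000+8.571429+-7.500000=1.0714
k=2 src: inc=-7.500000, refl=-7.500000·-0.714286=5.3571; V=8.571429+-7.500000+5.357143=6.4286
k=3 load: inc=5.357143, refl=5.357143·-0.875000=-4.6875; V=1.071429+5.357143+-4.687500=1.7411
k=4 src: inc=-4.687500, refl=-4.687500·-0.714286=3.3482; V=6.428571+-4.687500+3.348214=5.0893
k=5 load: inc=3.348214, refl=3.348214·-0.875000=-2.9297; V=1.741071+3.348214+-2.929688=2.1596
k=6 src: inc=-2.929688, refl=-2.929688·-0.714286=2.0926; V=5.089286+-2.929688+2.092634=4.2522
k=7 load: inc=2.092634, refl=2.092634·-0.875000=-1.8311; V=2.159598+2.092634+-1.831055=2.4212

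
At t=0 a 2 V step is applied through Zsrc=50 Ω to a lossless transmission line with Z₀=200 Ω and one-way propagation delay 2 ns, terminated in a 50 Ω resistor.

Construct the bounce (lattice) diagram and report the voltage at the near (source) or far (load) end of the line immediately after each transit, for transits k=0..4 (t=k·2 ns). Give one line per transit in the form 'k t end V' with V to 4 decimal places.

Γ_L=-0.600000, Γ_S=-0.600000; launch V₁=2·200/250=1.600000
k=0 src: V=1.6000
k=1 load: inc=1.600000, refl=1.600000·-0.600000=-0.9600; V=0.000000+1.600000+-0.960000=0.6400
k=2 src: inc=-0.960000, refl=-0.960000·-0.600000=0.5760; V=1.600000+-0.960000+0.576000=1.2160
k=3 load: inc=0.576000, refl=0.576000·-0.600000=-0.3456; V=0.640000+0.576000+-0.345600=0.8704
k=4 src: inc=-0.345600, refl=-0.345600·-0.600000=0.2074; V=1.216000+-0.345600+0.207360=1.0778

0 0 source 1.6000
1 2 load 0.6400
2 4 source 1.2160
3 6 load 0.8704
4 8 source 1.0778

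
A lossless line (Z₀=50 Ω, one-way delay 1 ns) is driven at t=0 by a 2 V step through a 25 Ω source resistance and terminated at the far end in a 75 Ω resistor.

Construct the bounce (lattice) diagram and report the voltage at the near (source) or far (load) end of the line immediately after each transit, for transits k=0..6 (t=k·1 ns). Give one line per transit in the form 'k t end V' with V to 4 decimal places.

0 0 source 1.3333
1 1 load 1.6000
2 2 source 1.5111
3 3 load 1.4933
4 4 source 1.4993
5 5 load 1.5004
6 6 source 1.5000

Γ_L=0.200000, Γ_S=-0.333333; launch V₁=2·50/75=1.333333
k=0 src: V=1.3333
k=1 load: inc=1.333333, refl=1.333333·0.200000=0.2667; V=0.000000+1.333333+0.266667=1.6000
k=2 src: inc=0.266667, refl=0.266667·-0.333333=-0.0889; V=1.333333+0.266667+-0.088889=1.5111
k=3 load: inc=-0.088889, refl=-0.088889·0.200000=-0.0178; V=1.600000+-0.088889+-0.017778=1.4933
k=4 src: inc=-0.017778, refl=-0.017778·-0.333333=0.0059; V=1.511111+-0.017778+0.005926=1.4993
k=5 load: inc=0.005926, refl=0.005926·0.200000=0.0012; V=1.493333+0.005926+0.001185=1.5004
k=6 src: inc=0.001185, refl=0.001185·-0.333333=-0.0004; V=1.499259+0.001185+-0.000395=1.5000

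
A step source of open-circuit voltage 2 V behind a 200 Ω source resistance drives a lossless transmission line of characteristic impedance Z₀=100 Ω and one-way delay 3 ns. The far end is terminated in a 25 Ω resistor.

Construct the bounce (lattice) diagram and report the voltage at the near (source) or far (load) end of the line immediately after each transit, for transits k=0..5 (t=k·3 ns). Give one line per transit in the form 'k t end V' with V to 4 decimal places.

0 0 source 0.6667
1 3 load 0.2667
2 6 source 0.1333
3 9 load 0.2133
4 12 source 0.2400
5 15 load 0.2240

Γ_L=-0.600000, Γ_S=0.333333; launch V₁=2·100/300=0.666667
k=0 src: V=0.6667
k=1 load: inc=0.666667, refl=0.666667·-0.600000=-0.4000; V=0.000000+0.666667+-0.400000=0.2667
k=2 src: inc=-0.400000, refl=-0.400000·0.333333=-0.1333; V=0.666667+-0.400000+-0.133333=0.1333
k=3 load: inc=-0.133333, refl=-0.133333·-0.600000=0.0800; V=0.266667+-0.133333+0.080000=0.2133
k=4 src: inc=0.080000, refl=0.080000·0.333333=0.0267; V=0.133333+0.080000+0.026667=0.2400
k=5 load: inc=0.026667, refl=0.026667·-0.600000=-0.0160; V=0.213333+0.026667+-0.016000=0.2240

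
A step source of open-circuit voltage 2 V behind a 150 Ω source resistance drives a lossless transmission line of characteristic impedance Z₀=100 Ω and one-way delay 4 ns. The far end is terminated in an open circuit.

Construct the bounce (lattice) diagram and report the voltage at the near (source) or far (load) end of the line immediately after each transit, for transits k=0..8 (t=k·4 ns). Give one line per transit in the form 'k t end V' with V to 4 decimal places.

Γ_L=1.000000, Γ_S=0.200000; launch V₁=2·100/250=0.800000
k=0 src: V=0.8000
k=1 load: inc=0.800000, refl=0.800000·1.000000=0.8000; V=0.000000+0.800000+0.800000=1.6000
k=2 src: inc=0.800000, refl=0.800000·0.200000=0.1600; V=0.800000+0.800000+0.160000=1.7600
k=3 load: inc=0.160000, refl=0.160000·1.000000=0.1600; V=1.600000+0.160000+0.160000=1.9200
k=4 src: inc=0.160000, refl=0.160000·0.200000=0.0320; V=1.760000+0.160000+0.032000=1.9520
k=5 load: inc=0.032000, refl=0.032000·1.000000=0.0320; V=1.920000+0.032000+0.032000=1.9840
k=6 src: inc=0.032000, refl=0.032000·0.200000=0.0064; V=1.952000+0.032000+0.006400=1.9904
k=7 load: inc=0.006400, refl=0.006400·1.000000=0.0064; V=1.984000+0.006400+0.006400=1.9968
k=8 src: inc=0.006400, refl=0.006400·0.200000=0.0013; V=1.990400+0.006400+0.001280=1.9981

0 0 source 0.8000
1 4 load 1.6000
2 8 source 1.7600
3 12 load 1.9200
4 16 source 1.9520
5 20 load 1.9840
6 24 source 1.9904
7 28 load 1.9968
8 32 source 1.9981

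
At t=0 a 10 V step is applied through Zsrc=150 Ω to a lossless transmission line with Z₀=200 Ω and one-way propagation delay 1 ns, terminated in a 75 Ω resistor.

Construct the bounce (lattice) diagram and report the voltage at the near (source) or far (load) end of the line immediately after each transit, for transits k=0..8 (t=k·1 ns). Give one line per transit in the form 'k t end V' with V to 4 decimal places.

0 0 source 5.7143
1 1 load 3.1169
2 2 source 3.4879
3 3 load 3.3193
4 4 source 3.3434
5 5 load 3.3324
6 6 source 3.3340
7 7 load 3.3333
8 8 source 3.3334

Γ_L=-0.454545, Γ_S=-0.142857; launch V₁=10·200/350=5.714286
k=0 src: V=5.7143
k=1 load: inc=5.714286, refl=5.714286·-0.454545=-2.5974; V=0.000000+5.714286+-2.597403=3.1169
k=2 src: inc=-2.597403, refl=-2.597403·-0.142857=0.3711; V=5.714286+-2.597403+0.371058=3.4879
k=3 load: inc=0.371058, refl=0.371058·-0.454545=-0.1687; V=3.116883+0.371058+-0.168663=3.3193
k=4 src: inc=-0.168663, refl=-0.168663·-0.142857=0.0241; V=3.487941+-0.168663+0.024095=3.3434
k=5 load: inc=0.024095, refl=0.024095·-0.454545=-0.0110; V=3.319278+0.024095+-0.010952=3.3324
k=6 src: inc=-0.010952, refl=-0.010952·-0.142857=0.0016; V=3.343373+-0.010952+0.001565=3.3340
k=7 load: inc=0.001565, refl=0.001565·-0.454545=-0.0007; V=3.332421+0.001565+-0.000711=3.3333
k=8 src: inc=-0.000711, refl=-0.000711·-0.142857=0.0001; V=3.333985+-0.000711+0.000102=3.3334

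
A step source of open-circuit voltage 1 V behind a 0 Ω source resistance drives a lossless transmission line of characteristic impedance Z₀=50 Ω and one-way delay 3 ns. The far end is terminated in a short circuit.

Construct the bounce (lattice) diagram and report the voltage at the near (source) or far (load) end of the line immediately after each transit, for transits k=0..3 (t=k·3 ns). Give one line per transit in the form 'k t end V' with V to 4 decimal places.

0 0 source 1.0000
1 3 load 0.0000
2 6 source 1.0000
3 9 load 0.0000

Γ_L=-1.000000, Γ_S=-1.000000; launch V₁=1·50/50=1.000000
k=0 src: V=1.0000
k=1 load: inc=1.000000, refl=1.000000·-1.000000=-1.0000; V=0.000000+1.000000+-1.000000=0.0000
k=2 src: inc=-1.000000, refl=-1.000000·-1.000000=1.0000; V=1.000000+-1.000000+1.000000=1.0000
k=3 load: inc=1.000000, refl=1.000000·-1.000000=-1.0000; V=0.000000+1.000000+-1.000000=0.0000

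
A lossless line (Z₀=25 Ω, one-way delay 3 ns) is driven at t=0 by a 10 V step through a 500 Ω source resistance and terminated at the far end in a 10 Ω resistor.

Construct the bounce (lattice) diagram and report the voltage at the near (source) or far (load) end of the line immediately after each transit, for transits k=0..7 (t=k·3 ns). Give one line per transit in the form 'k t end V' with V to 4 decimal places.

Γ_L=-0.428571, Γ_S=0.904762; launch V₁=10·25/525=0.476190
k=0 src: V=0.4762
k=1 load: inc=0.476190, refl=0.476190·-0.428571=-0.2041; V=0.000000+0.476190+-0.204082=0.2721
k=2 src: inc=-0.204082, refl=-0.204082·0.904762=-0.1846; V=0.476190+-0.204082+-0.184645=0.0875
k=3 load: inc=-0.184645, refl=-0.184645·-0.428571=0.0791; V=0.272109+-0.184645+0.079134=0.1666
k=4 src: inc=0.079134, refl=0.079134·0.904762=0.0716; V=0.087464+0.079134+0.071597=0.2382
k=5 load: inc=0.071597, refl=0.071597·-0.428571=-0.0307; V=0.166597+0.071597+-0.030684=0.2075
k=6 src: inc=-0.030684, refl=-0.030684·0.904762=-0.0278; V=0.238194+-0.030684+-0.027762=0.1797
k=7 load: inc=-0.027762, refl=-0.027762·-0.428571=0.0119; V=0.207510+-0.027762+0.011898=0.1916

0 0 source 0.4762
1 3 load 0.2721
2 6 source 0.0875
3 9 load 0.1666
4 12 source 0.2382
5 15 load 0.2075
6 18 source 0.1797
7 21 load 0.1916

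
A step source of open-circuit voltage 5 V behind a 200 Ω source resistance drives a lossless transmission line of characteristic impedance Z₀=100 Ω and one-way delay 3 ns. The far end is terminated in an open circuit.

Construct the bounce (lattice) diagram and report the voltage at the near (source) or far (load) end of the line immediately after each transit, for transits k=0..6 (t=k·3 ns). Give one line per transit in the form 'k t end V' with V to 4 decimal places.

Γ_L=1.000000, Γ_S=0.333333; launch V₁=5·100/300=1.666667
k=0 src: V=1.6667
k=1 load: inc=1.666667, refl=1.666667·1.000000=1.6667; V=0.000000+1.666667+1.666667=3.3333
k=2 src: inc=1.666667, refl=1.666667·0.333333=0.5556; V=1.666667+1.666667+0.555556=3.8889
k=3 load: inc=0.555556, refl=0.555556·1.000000=0.5556; V=3.333333+0.555556+0.555556=4.4444
k=4 src: inc=0.555556, refl=0.555556·0.333333=0.1852; V=3.888889+0.555556+0.185185=4.6296
k=5 load: inc=0.185185, refl=0.185185·1.000000=0.1852; V=4.444444+0.185185+0.185185=4.8148
k=6 src: inc=0.185185, refl=0.185185·0.333333=0.0617; V=4.629630+0.185185+0.061728=4.8765

0 0 source 1.6667
1 3 load 3.3333
2 6 source 3.8889
3 9 load 4.4444
4 12 source 4.6296
5 15 load 4.8148
6 18 source 4.8765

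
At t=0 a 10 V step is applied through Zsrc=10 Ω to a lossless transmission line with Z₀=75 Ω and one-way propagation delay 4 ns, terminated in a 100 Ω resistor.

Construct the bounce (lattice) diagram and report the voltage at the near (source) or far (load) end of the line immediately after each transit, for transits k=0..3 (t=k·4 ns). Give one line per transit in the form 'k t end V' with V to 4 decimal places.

Γ_L=0.142857, Γ_S=-0.764706; launch V₁=10·75/85=8.823529
k=0 src: V=8.8235
k=1 load: inc=8.823529, refl=8.823529·0.142857=1.2605; V=0.000000+8.823529+1.260504=10.0840
k=2 src: inc=1.260504, refl=1.260504·-0.764706=-0.9639; V=8.823529+1.260504+-0.963915=9.1201
k=3 load: inc=-0.963915, refl=-0.963915·0.142857=-0.1377; V=10.084034+-0.963915+-0.137702=8.9824

0 0 source 8.8235
1 4 load 10.0840
2 8 source 9.1201
3 12 load 8.9824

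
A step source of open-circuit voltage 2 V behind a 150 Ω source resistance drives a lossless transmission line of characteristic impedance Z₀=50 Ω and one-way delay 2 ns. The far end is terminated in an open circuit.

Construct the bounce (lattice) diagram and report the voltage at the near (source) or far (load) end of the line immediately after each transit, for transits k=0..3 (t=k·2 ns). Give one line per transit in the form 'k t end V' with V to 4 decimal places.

0 0 source 0.5000
1 2 load 1.0000
2 4 source 1.2500
3 6 load 1.5000

Γ_L=1.000000, Γ_S=0.500000; launch V₁=2·50/200=0.500000
k=0 src: V=0.5000
k=1 load: inc=0.500000, refl=0.500000·1.000000=0.5000; V=0.000000+0.500000+0.500000=1.0000
k=2 src: inc=0.500000, refl=0.500000·0.500000=0.2500; V=0.500000+0.500000+0.250000=1.2500
k=3 load: inc=0.250000, refl=0.250000·1.000000=0.2500; V=1.000000+0.250000+0.250000=1.5000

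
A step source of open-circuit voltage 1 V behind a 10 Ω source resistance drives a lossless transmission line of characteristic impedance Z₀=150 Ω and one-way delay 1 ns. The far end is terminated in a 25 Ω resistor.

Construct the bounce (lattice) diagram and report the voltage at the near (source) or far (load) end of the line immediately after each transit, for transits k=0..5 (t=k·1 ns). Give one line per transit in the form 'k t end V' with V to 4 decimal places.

Γ_L=-0.714286, Γ_S=-0.875000; launch V₁=1·150/160=0.937500
k=0 src: V=0.9375
k=1 load: inc=0.937500, refl=0.937500·-0.714286=-0.6696; V=0.000000+0.937500+-0.669643=0.2679
k=2 src: inc=-0.669643, refl=-0.669643·-0.875000=0.5859; V=0.937500+-0.669643+0.585938=0.8538
k=3 load: inc=0.585938, refl=0.585938·-0.714286=-0.4185; V=0.267857+0.585938+-0.418527=0.4353
k=4 src: inc=-0.418527, refl=-0.418527·-0.875000=0.3662; V=0.853795+-0.418527+0.366211=0.8015
k=5 load: inc=0.366211, refl=0.366211·-0.714286=-0.2616; V=0.435268+0.366211+-0.261579=0.5399

0 0 source 0.9375
1 1 load 0.2679
2 2 source 0.8538
3 3 load 0.4353
4 4 source 0.8015
5 5 load 0.5399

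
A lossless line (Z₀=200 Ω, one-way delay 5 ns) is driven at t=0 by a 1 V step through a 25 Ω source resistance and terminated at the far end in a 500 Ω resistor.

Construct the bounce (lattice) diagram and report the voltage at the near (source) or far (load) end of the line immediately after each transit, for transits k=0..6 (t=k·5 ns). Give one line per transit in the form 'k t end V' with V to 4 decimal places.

Γ_L=0.428571, Γ_S=-0.777778; launch V₁=1·200/225=0.888889
k=0 src: V=0.8889
k=1 load: inc=0.888889, refl=0.888889·0.428571=0.3810; V=0.000000+0.888889+0.380952=1.2698
k=2 src: inc=0.380952, refl=0.380952·-0.777778=-0.2963; V=0.888889+0.380952+-0.296296=0.9735
k=3 load: inc=-0.296296, refl=-0.296296·0.428571=-0.1270; V=1.269841+-0.296296+-0.126984=0.8466
k=4 src: inc=-0.126984, refl=-0.126984·-0.777778=0.0988; V=0.973545+-0.126984+0.098765=0.9453
k=5 load: inc=0.098765, refl=0.098765·0.428571=0.0423; V=0.846561+0.098765+0.042328=0.9877
k=6 src: inc=0.042328, refl=0.042328·-0.777778=-0.0329; V=0.945326+0.042328+-0.032922=0.9547

0 0 source 0.8889
1 5 load 1.2698
2 10 source 0.9735
3 15 load 0.8466
4 20 source 0.9453
5 25 load 0.9877
6 30 source 0.9547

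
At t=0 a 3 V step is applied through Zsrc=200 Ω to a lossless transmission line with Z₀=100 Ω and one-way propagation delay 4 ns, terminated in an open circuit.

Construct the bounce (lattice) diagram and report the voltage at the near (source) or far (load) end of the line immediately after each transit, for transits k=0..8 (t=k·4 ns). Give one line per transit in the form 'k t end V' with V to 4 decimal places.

0 0 source 1.0000
1 4 load 2.0000
2 8 source 2.3333
3 12 load 2.6667
4 16 source 2.7778
5 20 load 2.8889
6 24 source 2.9259
7 28 load 2.9630
8 32 source 2.9753

Γ_L=1.000000, Γ_S=0.333333; launch V₁=3·100/300=1.000000
k=0 src: V=1.0000
k=1 load: inc=1.000000, refl=1.000000·1.000000=1.0000; V=0.000000+1.000000+1.000000=2.0000
k=2 src: inc=1.000000, refl=1.000000·0.333333=0.3333; V=1.000000+1.000000+0.333333=2.3333
k=3 load: inc=0.333333, refl=0.333333·1.000000=0.3333; V=2.000000+0.333333+0.333333=2.6667
k=4 src: inc=0.333333, refl=0.333333·0.333333=0.1111; V=2.333333+0.333333+0.111111=2.7778
k=5 load: inc=0.111111, refl=0.111111·1.000000=0.1111; V=2.666667+0.111111+0.111111=2.8889
k=6 src: inc=0.111111, refl=0.111111·0.333333=0.0370; V=2.777778+0.111111+0.037037=2.9259
k=7 load: inc=0.037037, refl=0.037037·1.000000=0.0370; V=2.888889+0.037037+0.037037=2.9630
k=8 src: inc=0.037037, refl=0.037037·0.333333=0.0123; V=2.925926+0.037037+0.012346=2.9753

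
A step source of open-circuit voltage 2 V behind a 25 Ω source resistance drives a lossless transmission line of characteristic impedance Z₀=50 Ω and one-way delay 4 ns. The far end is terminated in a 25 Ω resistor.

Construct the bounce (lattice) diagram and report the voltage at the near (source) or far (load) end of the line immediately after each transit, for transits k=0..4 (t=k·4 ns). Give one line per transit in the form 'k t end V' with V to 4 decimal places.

Γ_L=-0.333333, Γ_S=-0.333333; launch V₁=2·50/75=1.333333
k=0 src: V=1.3333
k=1 load: inc=1.333333, refl=1.333333·-0.333333=-0.4444; V=0.000000+1.333333+-0.444444=0.8889
k=2 src: inc=-0.444444, refl=-0.444444·-0.333333=0.1481; V=1.333333+-0.444444+0.148148=1.0370
k=3 load: inc=0.148148, refl=0.148148·-0.333333=-0.0494; V=0.888889+0.148148+-0.049383=0.9877
k=4 src: inc=-0.049383, refl=-0.049383·-0.333333=0.0165; V=1.037037+-0.049383+0.016461=1.0041

0 0 source 1.3333
1 4 load 0.8889
2 8 source 1.0370
3 12 load 0.9877
4 16 source 1.0041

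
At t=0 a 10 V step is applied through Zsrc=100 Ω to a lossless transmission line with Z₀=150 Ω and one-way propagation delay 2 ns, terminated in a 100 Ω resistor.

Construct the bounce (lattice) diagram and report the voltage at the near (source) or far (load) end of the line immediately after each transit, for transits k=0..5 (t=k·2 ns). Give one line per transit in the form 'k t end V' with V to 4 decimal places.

0 0 source 6.0000
1 2 load 4.8000
2 4 source 5.0400
3 6 load 4.9920
4 8 source 5.0016
5 10 load 4.9997

Γ_L=-0.200000, Γ_S=-0.200000; launch V₁=10·150/250=6.000000
k=0 src: V=6.0000
k=1 load: inc=6.000000, refl=6.000000·-0.200000=-1.2000; V=0.000000+6.000000+-1.200000=4.8000
k=2 src: inc=-1.200000, refl=-1.200000·-0.200000=0.2400; V=6.000000+-1.200000+0.240000=5.0400
k=3 load: inc=0.240000, refl=0.240000·-0.200000=-0.0480; V=4.800000+0.240000+-0.048000=4.9920
k=4 src: inc=-0.048000, refl=-0.048000·-0.200000=0.0096; V=5.040000+-0.048000+0.009600=5.0016
k=5 load: inc=0.009600, refl=0.009600·-0.200000=-0.0019; V=4.992000+0.009600+-0.001920=4.9997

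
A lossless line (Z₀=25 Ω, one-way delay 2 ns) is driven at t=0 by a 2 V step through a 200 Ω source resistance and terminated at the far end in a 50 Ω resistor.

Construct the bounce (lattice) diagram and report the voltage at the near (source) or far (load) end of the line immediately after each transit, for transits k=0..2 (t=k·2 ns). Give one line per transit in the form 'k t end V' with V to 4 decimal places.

Γ_L=0.333333, Γ_S=0.777778; launch V₁=2·25/225=0.222222
k=0 src: V=0.2222
k=1 load: inc=0.222222, refl=0.222222·0.333333=0.0741; V=0.000000+0.222222+0.074074=0.2963
k=2 src: inc=0.074074, refl=0.074074·0.777778=0.0576; V=0.222222+0.074074+0.057613=0.3539

0 0 source 0.2222
1 2 load 0.2963
2 4 source 0.3539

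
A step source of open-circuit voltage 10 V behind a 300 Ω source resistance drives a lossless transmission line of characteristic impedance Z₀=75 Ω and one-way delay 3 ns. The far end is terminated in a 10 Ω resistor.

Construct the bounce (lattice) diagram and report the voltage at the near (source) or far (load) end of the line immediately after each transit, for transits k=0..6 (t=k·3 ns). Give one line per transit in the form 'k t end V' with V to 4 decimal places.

Γ_L=-0.764706, Γ_S=0.600000; launch V₁=10·75/375=2.000000
k=0 src: V=2.0000
k=1 load: inc=2.000000, refl=2.000000·-0.764706=-1.5294; V=0.000000+2.000000+-1.529412=0.4706
k=2 src: inc=-1.529412, refl=-1.529412·0.600000=-0.9176; V=2.000000+-1.529412+-0.917647=-0.4471
k=3 load: inc=-0.917647, refl=-0.917647·-0.764706=0.7017; V=0.470588+-0.917647+0.701730=0.2547
k=4 src: inc=0.701730, refl=0.701730·0.600000=0.4210; V=-0.447059+0.701730+0.421038=0.6757
k=5 load: inc=0.421038, refl=0.421038·-0.764706=-0.3220; V=0.254671+0.421038+-0.321970=0.3537
k=6 src: inc=-0.321970, refl=-0.321970·0.600000=-0.1932; V=0.675709+-0.321970+-0.193182=0.1606

0 0 source 2.0000
1 3 load 0.4706
2 6 source -0.4471
3 9 load 0.2547
4 12 source 0.6757
5 15 load 0.3537
6 18 source 0.1606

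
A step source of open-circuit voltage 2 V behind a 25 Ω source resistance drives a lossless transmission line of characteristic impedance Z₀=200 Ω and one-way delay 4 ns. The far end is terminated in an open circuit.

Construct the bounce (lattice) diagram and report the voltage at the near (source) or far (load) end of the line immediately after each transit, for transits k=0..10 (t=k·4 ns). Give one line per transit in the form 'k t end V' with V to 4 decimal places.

0 0 source 1.7778
1 4 load 3.5556
2 8 source 2.1728
3 12 load 0.7901
4 16 source 1.8656
5 20 load 2.9410
6 24 source 2.1046
7 28 load 1.2681
8 32 source 1.9187
9 36 load 2.5693
10 40 source 2.0633

Γ_L=1.000000, Γ_S=-0.777778; launch V₁=2·200/225=1.777778
k=0 src: V=1.7778
k=1 load: inc=1.777778, refl=1.777778·1.000000=1.7778; V=0.000000+1.777778+1.777778=3.5556
k=2 src: inc=1.777778, refl=1.777778·-0.777778=-1.3827; V=1.777778+1.777778+-1.382716=2.1728
k=3 load: inc=-1.382716, refl=-1.382716·1.000000=-1.3827; V=3.555556+-1.382716+-1.382716=0.7901
k=4 src: inc=-1.382716, refl=-1.382716·-0.777778=1.0754; V=2.172840+-1.382716+1.075446=1.8656
k=5 load: inc=1.075446, refl=1.075446·1.000000=1.0754; V=0.790123+1.075446+1.075446=2.9410
k=6 src: inc=1.075446, refl=1.075446·-0.777778=-0.8365; V=1.865569+1.075446+-0.836458=2.1046
k=7 load: inc=-0.836458, refl=-0.836458·1.000000=-0.8365; V=2.941015+-0.836458+-0.836458=1.2681
k=8 src: inc=-0.836458, refl=-0.836458·-0.777778=0.6506; V=2.104557+-0.836458+0.650578=1.9187
k=9 load: inc=0.650578, refl=0.650578·1.000000=0.6506; V=1.268099+0.650578+0.650578=2.5693
k=10 src: inc=0.650578, refl=0.650578·-0.777778=-0.5060; V=1.918678+0.650578+-0.506005=2.0633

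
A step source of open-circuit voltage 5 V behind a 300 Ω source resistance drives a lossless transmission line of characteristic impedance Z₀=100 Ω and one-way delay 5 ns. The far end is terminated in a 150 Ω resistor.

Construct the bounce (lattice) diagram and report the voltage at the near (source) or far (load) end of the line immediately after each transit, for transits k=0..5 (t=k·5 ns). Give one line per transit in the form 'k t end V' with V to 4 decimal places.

0 0 source 1.2500
1 5 load 1.5000
2 10 source 1.6250
3 15 load 1.6500
4 20 source 1.6625
5 25 load 1.6650

Γ_L=0.200000, Γ_S=0.500000; launch V₁=5·100/400=1.250000
k=0 src: V=1.2500
k=1 load: inc=1.250000, refl=1.250000·0.200000=0.2500; V=0.000000+1.250000+0.250000=1.5000
k=2 src: inc=0.250000, refl=0.250000·0.500000=0.1250; V=1.250000+0.250000+0.125000=1.6250
k=3 load: inc=0.125000, refl=0.125000·0.200000=0.0250; V=1.500000+0.125000+0.025000=1.6500
k=4 src: inc=0.025000, refl=0.025000·0.500000=0.0125; V=1.625000+0.025000+0.012500=1.6625
k=5 load: inc=0.012500, refl=0.012500·0.200000=0.0025; V=1.650000+0.012500+0.002500=1.6650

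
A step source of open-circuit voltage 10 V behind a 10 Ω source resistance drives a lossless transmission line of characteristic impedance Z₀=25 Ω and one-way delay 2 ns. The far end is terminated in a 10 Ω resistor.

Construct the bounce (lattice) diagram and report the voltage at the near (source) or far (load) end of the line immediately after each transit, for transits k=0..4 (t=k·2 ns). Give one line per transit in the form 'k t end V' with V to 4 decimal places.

0 0 source 7.1429
1 2 load 4.0816
2 4 source 5.3936
3 6 load 4.8313
4 8 source 5.0723

Γ_L=-0.428571, Γ_S=-0.428571; launch V₁=10·25/35=7.142857
k=0 src: V=7.1429
k=1 load: inc=7.142857, refl=7.142857·-0.428571=-3.0612; V=0.000000+7.142857+-3.061224=4.0816
k=2 src: inc=-3.061224, refl=-3.061224·-0.428571=1.3120; V=7.142857+-3.061224+1.311953=5.3936
k=3 load: inc=1.311953, refl=1.311953·-0.428571=-0.5623; V=4.081633+1.311953+-0.562266=4.8313
k=4 src: inc=-0.562266, refl=-0.562266·-0.428571=0.2410; V=5.393586+-0.562266+0.240971=5.0723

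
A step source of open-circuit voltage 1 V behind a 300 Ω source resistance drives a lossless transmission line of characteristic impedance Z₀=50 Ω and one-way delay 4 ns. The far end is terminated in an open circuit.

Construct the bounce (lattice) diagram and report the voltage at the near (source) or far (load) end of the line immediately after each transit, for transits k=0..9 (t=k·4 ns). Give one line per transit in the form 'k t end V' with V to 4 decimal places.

Γ_L=1.000000, Γ_S=0.714286; launch V₁=1·50/350=0.142857
k=0 src: V=0.1429
k=1 load: inc=0.142857, refl=0.142857·1.000000=0.1429; V=0.000000+0.142857+0.142857=0.2857
k=2 src: inc=0.142857, refl=0.142857·0.714286=0.1020; V=0.142857+0.142857+0.102041=0.3878
k=3 load: inc=0.102041, refl=0.102041·1.000000=0.1020; V=0.285714+0.102041+0.102041=0.4898
k=4 src: inc=0.102041, refl=0.102041·0.714286=0.0729; V=0.387755+0.102041+0.072886=0.5627
k=5 load: inc=0.072886, refl=0.072886·1.000000=0.0729; V=0.489796+0.072886+0.072886=0.6356
k=6 src: inc=0.072886, refl=0.072886·0.714286=0.0521; V=0.562682+0.072886+0.052062=0.6876
k=7 load: inc=0.052062, refl=0.052062·1.000000=0.0521; V=0.635569+0.052062+0.052062=0.7397
k=8 src: inc=0.052062, refl=0.052062·0.714286=0.0372; V=0.687630+0.052062+0.037187=0.7769
k=9 load: inc=0.037187, refl=0.037187·1.000000=0.0372; V=0.739692+0.037187+0.037187=0.8141

0 0 source 0.1429
1 4 load 0.2857
2 8 source 0.3878
3 12 load 0.4898
4 16 source 0.5627
5 20 load 0.6356
6 24 source 0.6876
7 28 load 0.7397
8 32 source 0.7769
9 36 load 0.8141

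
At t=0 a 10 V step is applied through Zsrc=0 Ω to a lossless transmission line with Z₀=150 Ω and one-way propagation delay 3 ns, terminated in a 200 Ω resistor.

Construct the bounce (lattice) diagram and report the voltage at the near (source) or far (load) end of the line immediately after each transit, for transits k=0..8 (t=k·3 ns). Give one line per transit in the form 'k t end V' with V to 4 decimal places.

0 0 source 10.0000
1 3 load 11.4286
2 6 source 10.0000
3 9 load 9.7959
4 12 source 10.0000
5 15 load 10.0292
6 18 source 10.0000
7 21 load 9.9958
8 24 source 10.0000

Γ_L=0.142857, Γ_S=-1.000000; launch V₁=10·150/150=10.000000
k=0 src: V=10.0000
k=1 load: inc=10.000000, refl=10.000000·0.142857=1.4286; V=0.000000+10.000000+1.428571=11.4286
k=2 src: inc=1.428571, refl=1.428571·-1.000000=-1.4286; V=10.000000+1.428571+-1.428571=10.0000
k=3 load: inc=-1.428571, refl=-1.428571·0.142857=-0.2041; V=11.428571+-1.428571+-0.204082=9.7959
k=4 src: inc=-0.204082, refl=-0.204082·-1.000000=0.2041; V=10.000000+-0.204082+0.204082=10.0000
k=5 load: inc=0.204082, refl=0.204082·0.142857=0.0292; V=9.795918+0.204082+0.029155=10.0292
k=6 src: inc=0.029155, refl=0.029155·-1.000000=-0.0292; V=10.000000+0.029155+-0.029155=10.0000
k=7 load: inc=-0.029155, refl=-0.029155·0.142857=-0.0042; V=10.029155+-0.029155+-0.004165=9.9958
k=8 src: inc=-0.004165, refl=-0.004165·-1.000000=0.0042; V=10.000000+-0.004165+0.004165=10.0000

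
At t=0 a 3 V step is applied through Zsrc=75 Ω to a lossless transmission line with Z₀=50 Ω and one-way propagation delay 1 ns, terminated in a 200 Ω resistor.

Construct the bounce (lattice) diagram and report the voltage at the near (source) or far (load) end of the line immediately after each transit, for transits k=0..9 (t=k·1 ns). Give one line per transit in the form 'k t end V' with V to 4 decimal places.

0 0 source 1.2000
1 1 load 1.9200
2 2 source 2.0640
3 3 load 2.1504
4 4 source 2.1677
5 5 load 2.1780
6 6 source 2.1801
7 7 load 2.1814
8 8 source 2.1816
9 9 load 2.1818

Γ_L=0.600000, Γ_S=0.200000; launch V₁=3·50/125=1.200000
k=0 src: V=1.2000
k=1 load: inc=1.200000, refl=1.200000·0.600000=0.7200; V=0.000000+1.200000+0.720000=1.9200
k=2 src: inc=0.720000, refl=0.720000·0.200000=0.1440; V=1.200000+0.720000+0.144000=2.0640
k=3 load: inc=0.144000, refl=0.144000·0.600000=0.0864; V=1.920000+0.144000+0.086400=2.1504
k=4 src: inc=0.086400, refl=0.086400·0.200000=0.0173; V=2.064000+0.086400+0.017280=2.1677
k=5 load: inc=0.017280, refl=0.017280·0.600000=0.0104; V=2.150400+0.017280+0.010368=2.1780
k=6 src: inc=0.010368, refl=0.010368·0.200000=0.0021; V=2.167680+0.010368+0.002074=2.1801
k=7 load: inc=0.002074, refl=0.002074·0.600000=0.0012; V=2.178048+0.002074+0.001244=2.1814
k=8 src: inc=0.001244, refl=0.001244·0.200000=0.0002; V=2.180122+0.001244+0.000249=2.1816
k=9 load: inc=0.000249, refl=0.000249·0.600000=0.0001; V=2.181366+0.000249+0.000149=2.1818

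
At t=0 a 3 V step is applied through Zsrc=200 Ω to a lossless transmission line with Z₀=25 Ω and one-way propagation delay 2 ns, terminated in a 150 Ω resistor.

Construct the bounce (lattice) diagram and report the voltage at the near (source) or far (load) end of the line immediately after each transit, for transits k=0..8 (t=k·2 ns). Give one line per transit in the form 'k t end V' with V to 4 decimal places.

0 0 source 0.3333
1 2 load 0.5714
2 4 source 0.7566
3 6 load 0.8889
4 8 source 0.9918
5 10 load 1.0653
6 12 source 1.1224
7 14 load 1.1632
8 16 source 1.1950

Γ_L=0.714286, Γ_S=0.777778; launch V₁=3·25/225=0.333333
k=0 src: V=0.3333
k=1 load: inc=0.333333, refl=0.333333·0.714286=0.2381; V=0.000000+0.333333+0.238095=0.5714
k=2 src: inc=0.238095, refl=0.238095·0.777778=0.1852; V=0.333333+0.238095+0.185185=0.7566
k=3 load: inc=0.185185, refl=0.185185·0.714286=0.1323; V=0.571429+0.185185+0.132275=0.8889
k=4 src: inc=0.132275, refl=0.132275·0.777778=0.1029; V=0.756614+0.132275+0.102881=0.9918
k=5 load: inc=0.102881, refl=0.102881·0.714286=0.0735; V=0.888889+0.102881+0.073486=1.0653
k=6 src: inc=0.073486, refl=0.073486·0.777778=0.0572; V=0.991770+0.073486+0.057156=1.1224
k=7 load: inc=0.057156, refl=0.057156·0.714286=0.0408; V=1.065256+0.057156+0.040826=1.1632
k=8 src: inc=0.040826, refl=0.040826·0.777778=0.0318; V=1.122412+0.040826+0.031753=1.1950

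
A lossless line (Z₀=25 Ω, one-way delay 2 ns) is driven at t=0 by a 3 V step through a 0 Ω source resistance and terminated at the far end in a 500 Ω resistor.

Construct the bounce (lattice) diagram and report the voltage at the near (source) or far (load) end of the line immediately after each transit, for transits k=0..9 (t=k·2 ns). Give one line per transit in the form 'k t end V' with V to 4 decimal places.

Γ_L=0.904762, Γ_S=-1.000000; launch V₁=3·25/25=3.000000
k=0 src: V=3.0000
k=1 load: inc=3.000000, refl=3.000000·0.904762=2.7143; V=0.000000+3.000000+2.714286=5.7143
k=2 src: inc=2.714286, refl=2.714286·-1.000000=-2.7143; V=3.000000+2.714286+-2.714286=3.0000
k=3 load: inc=-2.714286, refl=-2.714286·0.904762=-2.4558; V=5.714286+-2.714286+-2.455782=0.5442
k=4 src: inc=-2.455782, refl=-2.455782·-1.000000=2.4558; V=3.000000+-2.455782+2.455782=3.0000
k=5 load: inc=2.455782, refl=2.455782·0.904762=2.2219; V=0.544218+2.455782+2.221898=5.2219
k=6 src: inc=2.221898, refl=2.221898·-1.000000=-2.2219; V=3.000000+2.221898+-2.221898=3.0000
k=7 load: inc=-2.221898, refl=-2.221898·0.904762=-2.0103; V=5.221898+-2.221898+-2.010289=0.9897
k=8 src: inc=-2.010289, refl=-2.010289·-1.000000=2.0103; V=3.000000+-2.010289+2.010289=3.0000
k=9 load: inc=2.010289, refl=2.010289·0.904762=1.8188; V=0.989711+2.010289+1.818833=4.8188

0 0 source 3.0000
1 2 load 5.7143
2 4 source 3.0000
3 6 load 0.5442
4 8 source 3.0000
5 10 load 5.2219
6 12 source 3.0000
7 14 load 0.9897
8 16 source 3.0000
9 18 load 4.8188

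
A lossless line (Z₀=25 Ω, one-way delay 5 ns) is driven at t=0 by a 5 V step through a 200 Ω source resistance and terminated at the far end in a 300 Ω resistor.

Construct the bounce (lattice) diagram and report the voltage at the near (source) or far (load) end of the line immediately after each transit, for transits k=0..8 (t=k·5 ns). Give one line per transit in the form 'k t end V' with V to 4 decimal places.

0 0 source 0.5556
1 5 load 1.0256
2 10 source 1.3913
3 15 load 1.7006
4 20 source 1.9413
5 25 load 2.1449
6 30 source 2.3032
7 35 load 2.4372
8 40 source 2.5414

Γ_L=0.846154, Γ_S=0.777778; launch V₁=5·25/225=0.555556
k=0 src: V=0.5556
k=1 load: inc=0.555556, refl=0.555556·0.846154=0.4701; V=0.000000+0.555556+0.470085=1.0256
k=2 src: inc=0.470085, refl=0.470085·0.777778=0.3656; V=0.555556+0.470085+0.365622=1.3913
k=3 load: inc=0.365622, refl=0.365622·0.846154=0.3094; V=1.025641+0.365622+0.309372=1.7006
k=4 src: inc=0.309372, refl=0.309372·0.777778=0.2406; V=1.391263+0.309372+0.240623=1.9413
k=5 load: inc=0.240623, refl=0.240623·0.846154=0.2036; V=1.700636+0.240623+0.203604=2.1449
k=6 src: inc=0.203604, refl=0.203604·0.777778=0.1584; V=1.941259+0.203604+0.158359=2.3032
k=7 load: inc=0.158359, refl=0.158359·0.846154=0.1340; V=2.144863+0.158359+0.133996=2.4372
k=8 src: inc=0.133996, refl=0.133996·0.777778=0.1042; V=2.303221+0.133996+0.104219=2.5414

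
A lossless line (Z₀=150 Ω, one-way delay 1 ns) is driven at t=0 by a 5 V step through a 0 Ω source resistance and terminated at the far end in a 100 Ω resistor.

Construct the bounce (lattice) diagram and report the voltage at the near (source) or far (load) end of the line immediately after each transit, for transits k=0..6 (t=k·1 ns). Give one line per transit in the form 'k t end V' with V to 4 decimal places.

Γ_L=-0.200000, Γ_S=-1.000000; launch V₁=5·150/150=5.000000
k=0 src: V=5.0000
k=1 load: inc=5.000000, refl=5.000000·-0.200000=-1.0000; V=0.000000+5.000000+-1.000000=4.0000
k=2 src: inc=-1.000000, refl=-1.000000·-1.000000=1.0000; V=5.000000+-1.000000+1.000000=5.0000
k=3 load: inc=1.000000, refl=1.000000·-0.200000=-0.2000; V=4.000000+1.000000+-0.200000=4.8000
k=4 src: inc=-0.200000, refl=-0.200000·-1.000000=0.2000; V=5.000000+-0.200000+0.200000=5.0000
k=5 load: inc=0.200000, refl=0.200000·-0.200000=-0.0400; V=4.800000+0.200000+-0.040000=4.9600
k=6 src: inc=-0.040000, refl=-0.040000·-1.000000=0.0400; V=5.000000+-0.040000+0.040000=5.0000

0 0 source 5.0000
1 1 load 4.0000
2 2 source 5.0000
3 3 load 4.8000
4 4 source 5.0000
5 5 load 4.9600
6 6 source 5.0000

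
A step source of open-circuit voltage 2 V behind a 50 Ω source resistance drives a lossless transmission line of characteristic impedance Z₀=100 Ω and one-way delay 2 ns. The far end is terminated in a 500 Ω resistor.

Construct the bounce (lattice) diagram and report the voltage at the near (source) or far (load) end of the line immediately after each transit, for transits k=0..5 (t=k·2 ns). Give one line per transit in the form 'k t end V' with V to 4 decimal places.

Γ_L=0.666667, Γ_S=-0.333333; launch V₁=2·100/150=1.333333
k=0 src: V=1.3333
k=1 load: inc=1.333333, refl=1.333333·0.666667=0.8889; V=0.000000+1.333333+0.888889=2.2222
k=2 src: inc=0.888889, refl=0.888889·-0.333333=-0.2963; V=1.333333+0.888889+-0.296296=1.9259
k=3 load: inc=-0.296296, refl=-0.296296·0.666667=-0.1975; V=2.222222+-0.296296+-0.197531=1.7284
k=4 src: inc=-0.197531, refl=-0.197531·-0.333333=0.0658; V=1.925926+-0.197531+0.065844=1.7942
k=5 load: inc=0.065844, refl=0.065844·0.666667=0.0439; V=1.728395+0.065844+0.043896=1.8381

0 0 source 1.3333
1 2 load 2.2222
2 4 source 1.9259
3 6 load 1.7284
4 8 source 1.7942
5 10 load 1.8381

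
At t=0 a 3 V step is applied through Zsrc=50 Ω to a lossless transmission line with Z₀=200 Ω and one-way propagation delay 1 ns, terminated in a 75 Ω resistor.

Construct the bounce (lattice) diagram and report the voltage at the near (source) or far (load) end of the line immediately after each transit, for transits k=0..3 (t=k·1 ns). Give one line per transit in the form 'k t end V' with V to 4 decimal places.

Γ_L=-0.454545, Γ_S=-0.600000; launch V₁=3·200/250=2.400000
k=0 src: V=2.4000
k=1 load: inc=2.400000, refl=2.400000·-0.454545=-1.0909; V=0.000000+2.400000+-1.090909=1.3091
k=2 src: inc=-1.090909, refl=-1.090909·-0.600000=0.6545; V=2.400000+-1.090909+0.654545=1.9636
k=3 load: inc=0.654545, refl=0.654545·-0.454545=-0.2975; V=1.309091+0.654545+-0.297521=1.6661

0 0 source 2.4000
1 1 load 1.3091
2 2 source 1.9636
3 3 load 1.6661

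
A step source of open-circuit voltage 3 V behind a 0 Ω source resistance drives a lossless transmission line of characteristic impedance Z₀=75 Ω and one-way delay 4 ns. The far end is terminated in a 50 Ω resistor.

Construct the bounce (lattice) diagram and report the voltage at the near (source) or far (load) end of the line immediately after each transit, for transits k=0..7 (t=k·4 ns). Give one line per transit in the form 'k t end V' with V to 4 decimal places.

0 0 source 3.0000
1 4 load 2.4000
2 8 source 3.0000
3 12 load 2.8800
4 16 source 3.0000
5 20 load 2.9760
6 24 source 3.0000
7 28 load 2.9952

Γ_L=-0.200000, Γ_S=-1.000000; launch V₁=3·75/75=3.000000
k=0 src: V=3.0000
k=1 load: inc=3.000000, refl=3.000000·-0.200000=-0.6000; V=0.000000+3.000000+-0.600000=2.4000
k=2 src: inc=-0.600000, refl=-0.600000·-1.000000=0.6000; V=3.000000+-0.600000+0.600000=3.0000
k=3 load: inc=0.600000, refl=0.600000·-0.200000=-0.1200; V=2.400000+0.600000+-0.120000=2.8800
k=4 src: inc=-0.120000, refl=-0.120000·-1.000000=0.1200; V=3.000000+-0.120000+0.120000=3.0000
k=5 load: inc=0.120000, refl=0.120000·-0.200000=-0.0240; V=2.880000+0.120000+-0.024000=2.9760
k=6 src: inc=-0.024000, refl=-0.024000·-1.000000=0.0240; V=3.000000+-0.024000+0.024000=3.0000
k=7 load: inc=0.024000, refl=0.024000·-0.200000=-0.0048; V=2.976000+0.024000+-0.004800=2.9952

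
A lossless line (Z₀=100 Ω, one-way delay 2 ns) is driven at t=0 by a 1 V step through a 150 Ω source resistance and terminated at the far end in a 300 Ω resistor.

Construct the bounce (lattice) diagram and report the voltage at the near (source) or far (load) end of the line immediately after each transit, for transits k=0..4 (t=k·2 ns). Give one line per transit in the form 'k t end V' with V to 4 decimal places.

0 0 source 0.4000
1 2 load 0.6000
2 4 source 0.6400
3 6 load 0.6600
4 8 source 0.6640

Γ_L=0.500000, Γ_S=0.200000; launch V₁=1·100/250=0.400000
k=0 src: V=0.4000
k=1 load: inc=0.400000, refl=0.400000·0.500000=0.2000; V=0.000000+0.400000+0.200000=0.6000
k=2 src: inc=0.200000, refl=0.200000·0.200000=0.0400; V=0.400000+0.200000+0.040000=0.6400
k=3 load: inc=0.040000, refl=0.040000·0.500000=0.0200; V=0.600000+0.040000+0.020000=0.6600
k=4 src: inc=0.020000, refl=0.020000·0.200000=0.0040; V=0.640000+0.020000+0.004000=0.6640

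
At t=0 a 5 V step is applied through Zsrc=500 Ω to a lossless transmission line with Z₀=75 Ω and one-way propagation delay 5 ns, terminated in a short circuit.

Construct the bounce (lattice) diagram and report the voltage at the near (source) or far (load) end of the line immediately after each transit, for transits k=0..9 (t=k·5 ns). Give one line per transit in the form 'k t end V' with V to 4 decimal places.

0 0 source 0.6522
1 5 load 0.0000
2 10 source -0.4820
3 15 load 0.0000
4 20 source 0.3563
5 25 load 0.0000
6 30 source -0.2633
7 35 load 0.0000
8 40 source 0.1946
9 45 load 0.0000

Γ_L=-1.000000, Γ_S=0.739130; launch V₁=5·75/575=0.652174
k=0 src: V=0.6522
k=1 load: inc=0.652174, refl=0.652174·-1.000000=-0.6522; V=0.000000+0.652174+-0.652174=0.0000
k=2 src: inc=-0.652174, refl=-0.652174·0.739130=-0.4820; V=0.652174+-0.652174+-0.482042=-0.4820
k=3 load: inc=-0.482042, refl=-0.482042·-1.000000=0.4820; V=0.000000+-0.482042+0.482042=0.0000
k=4 src: inc=0.482042, refl=0.482042·0.739130=0.3563; V=-0.482042+0.482042+0.356292=0.3563
k=5 load: inc=0.356292, refl=0.356292·-1.000000=-0.3563; V=0.000000+0.356292+-0.356292=0.0000
k=6 src: inc=-0.356292, refl=-0.356292·0.739130=-0.2633; V=0.356292+-0.356292+-0.263346=-0.2633
k=7 load: inc=-0.263346, refl=-0.263346·-1.000000=0.2633; V=0.000000+-0.263346+0.263346=0.0000
k=8 src: inc=0.263346, refl=0.263346·0.739130=0.1946; V=-0.263346+0.263346+0.194647=0.1946
k=9 load: inc=0.194647, refl=0.194647·-1.000000=-0.1946; V=0.000000+0.194647+-0.194647=0.0000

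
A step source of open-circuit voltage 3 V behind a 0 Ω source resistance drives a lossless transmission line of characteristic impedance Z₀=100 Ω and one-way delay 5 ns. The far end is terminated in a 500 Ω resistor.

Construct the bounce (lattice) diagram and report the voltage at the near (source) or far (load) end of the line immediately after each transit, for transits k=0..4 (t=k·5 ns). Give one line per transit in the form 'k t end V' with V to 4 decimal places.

Γ_L=0.666667, Γ_S=-1.000000; launch V₁=3·100/100=3.000000
k=0 src: V=3.0000
k=1 load: inc=3.000000, refl=3.000000·0.666667=2.0000; V=0.000000+3.000000+2.000000=5.0000
k=2 src: inc=2.000000, refl=2.000000·-1.000000=-2.0000; V=3.000000+2.000000+-2.000000=3.0000
k=3 load: inc=-2.000000, refl=-2.000000·0.666667=-1.3333; V=5.000000+-2.000000+-1.333333=1.6667
k=4 src: inc=-1.333333, refl=-1.333333·-1.000000=1.3333; V=3.000000+-1.333333+1.333333=3.0000

0 0 source 3.0000
1 5 load 5.0000
2 10 source 3.0000
3 15 load 1.6667
4 20 source 3.0000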